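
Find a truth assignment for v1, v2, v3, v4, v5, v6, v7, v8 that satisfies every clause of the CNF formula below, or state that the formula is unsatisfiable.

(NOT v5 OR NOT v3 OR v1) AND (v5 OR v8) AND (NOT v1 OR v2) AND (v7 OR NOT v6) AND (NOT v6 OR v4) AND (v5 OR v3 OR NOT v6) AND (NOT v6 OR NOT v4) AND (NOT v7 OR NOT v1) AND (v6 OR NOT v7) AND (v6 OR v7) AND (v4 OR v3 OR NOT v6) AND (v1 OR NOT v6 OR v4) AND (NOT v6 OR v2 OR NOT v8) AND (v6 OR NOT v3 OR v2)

UNSATISFIABLE

Branch on v5: set v5 = true.
Branch on v3: set v3 = false.
Branch on v1: set v1 = false.
Branch on v7: set v7 = true.
From the singleton clause (v6), v6 = true.
From the singleton clause (v4), v4 = true.
Now (NOT v4) is unsatisfied and unit — conflict.
So v7 must be the other value — set v7 = false.
From the singleton clause (NOT v6), v6 = false.
Now (v6) is unsatisfied and unit — conflict.
Neither v7 = true nor v7 = false works.
So v1 must be the other value — set v1 = true.
From the singleton clause (v2), v2 = true.
From the singleton clause (NOT v7), v7 = false.
From the singleton clause (NOT v6), v6 = false.
Now (v6) is unsatisfied and unit — conflict.
Neither v1 = true nor v1 = false works.
So v3 must be the other value — set v3 = true.
From the singleton clause (v1), v1 = true.
From the singleton clause (v2), v2 = true.
From the singleton clause (NOT v7), v7 = false.
From the singleton clause (NOT v6), v6 = false.
Now (v6) is unsatisfied and unit — conflict.
Neither v3 = true nor v3 = false works.
So v5 must be the other value — set v5 = false.
From the singleton clause (v8), v8 = true.
Branch on v1: set v1 = false.
Branch on v7: set v7 = true.
From the singleton clause (v6), v6 = true.
From the singleton clause (v4), v4 = true.
Now (NOT v4) is unsatisfied and unit — conflict.
So v7 must be the other value — set v7 = false.
From the singleton clause (NOT v6), v6 = false.
Now (v6) is unsatisfied and unit — conflict.
Neither v7 = true nor v7 = false works.
So v1 must be the other value — set v1 = true.
From the singleton clause (v2), v2 = true.
From the singleton clause (NOT v7), v7 = false.
From the singleton clause (NOT v6), v6 = false.
Now (v6) is unsatisfied and unit — conflict.
Neither v1 = true nor v1 = false works.
Neither v5 = true nor v5 = false works.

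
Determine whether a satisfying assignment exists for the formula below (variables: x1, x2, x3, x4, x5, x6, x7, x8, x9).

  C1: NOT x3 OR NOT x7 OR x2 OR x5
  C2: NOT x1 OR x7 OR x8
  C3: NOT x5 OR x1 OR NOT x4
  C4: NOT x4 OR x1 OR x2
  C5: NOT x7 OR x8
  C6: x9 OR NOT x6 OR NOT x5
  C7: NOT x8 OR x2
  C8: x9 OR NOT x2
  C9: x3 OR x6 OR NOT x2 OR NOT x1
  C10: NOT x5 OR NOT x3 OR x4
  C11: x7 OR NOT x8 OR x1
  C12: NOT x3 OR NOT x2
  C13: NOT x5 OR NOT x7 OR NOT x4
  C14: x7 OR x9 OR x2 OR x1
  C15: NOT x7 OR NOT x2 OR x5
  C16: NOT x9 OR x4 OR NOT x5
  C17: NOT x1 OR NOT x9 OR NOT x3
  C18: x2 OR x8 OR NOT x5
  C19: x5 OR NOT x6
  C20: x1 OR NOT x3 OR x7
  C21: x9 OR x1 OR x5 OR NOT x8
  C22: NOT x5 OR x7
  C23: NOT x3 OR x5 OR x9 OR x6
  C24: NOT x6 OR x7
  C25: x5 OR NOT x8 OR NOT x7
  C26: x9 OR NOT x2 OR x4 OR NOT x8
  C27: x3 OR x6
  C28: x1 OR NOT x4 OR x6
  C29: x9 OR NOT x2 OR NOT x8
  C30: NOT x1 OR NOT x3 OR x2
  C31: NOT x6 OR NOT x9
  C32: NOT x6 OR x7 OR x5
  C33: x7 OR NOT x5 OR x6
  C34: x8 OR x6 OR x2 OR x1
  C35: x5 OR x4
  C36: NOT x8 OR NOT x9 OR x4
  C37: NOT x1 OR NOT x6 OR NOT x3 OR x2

Case x7 = false:
Unit clause (NOT x5) forces x5 = false.
Unit clause (NOT x6) forces x6 = false.
Unit clause (x3) forces x3 = true.
Unit clause (NOT x2) forces x2 = false.
Unit clause (NOT x8) forces x8 = false.
Unit clause (NOT x1) forces x1 = false.
Now (x1) is unsatisfied and unit — conflict.
That branch fails; take x7 = true instead.
Unit clause (x8) forces x8 = true.
Unit clause (x2) forces x2 = true.
Unit clause (x9) forces x9 = true.
Unit clause (NOT x3) forces x3 = false.
Unit clause (x5) forces x5 = true.
Unit clause (NOT x4) forces x4 = false.
Now (x4) is unsatisfied and unit — conflict.
Either choice for x7 ends in contradiction.
No assignment satisfies every clause.

No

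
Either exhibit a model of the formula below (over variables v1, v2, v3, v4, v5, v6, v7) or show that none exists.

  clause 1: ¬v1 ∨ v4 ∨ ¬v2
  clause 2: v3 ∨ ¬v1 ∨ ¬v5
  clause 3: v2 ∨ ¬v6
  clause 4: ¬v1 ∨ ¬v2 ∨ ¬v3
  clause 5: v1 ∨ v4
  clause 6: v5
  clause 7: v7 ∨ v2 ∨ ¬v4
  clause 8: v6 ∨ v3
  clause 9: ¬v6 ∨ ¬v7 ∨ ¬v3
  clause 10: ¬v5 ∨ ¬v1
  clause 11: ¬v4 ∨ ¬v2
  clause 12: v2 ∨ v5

v1 ↦ False; v2 ↦ False; v3 ↦ True; v4 ↦ True; v5 ↦ True; v6 ↦ False; v7 ↦ True

(v5) alone gives v5 = True.
(¬v1) alone gives v1 = False.
(v4) alone gives v4 = True.
(¬v2) alone gives v2 = False.
(¬v6) alone gives v6 = False.
(v7) alone gives v7 = True.
(v3) alone gives v3 = True.
Every clause now holds.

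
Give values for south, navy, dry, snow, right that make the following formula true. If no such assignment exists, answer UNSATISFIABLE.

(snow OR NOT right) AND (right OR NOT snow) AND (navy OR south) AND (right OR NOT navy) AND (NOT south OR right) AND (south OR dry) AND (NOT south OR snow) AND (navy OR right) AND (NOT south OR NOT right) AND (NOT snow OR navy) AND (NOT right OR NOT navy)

UNSATISFIABLE

Case snow = true:
From the singleton clause (right), right = true.
From the singleton clause (NOT south), south = false.
From the singleton clause (navy), navy = true.
Now (NOT navy) is unsatisfied and unit — conflict.
Backtrack on snow: now try snow = false.
From the singleton clause (NOT right), right = false.
From the singleton clause (NOT navy), navy = false.
Now (navy) is unsatisfied and unit — conflict.
Neither snow = true nor snow = false works.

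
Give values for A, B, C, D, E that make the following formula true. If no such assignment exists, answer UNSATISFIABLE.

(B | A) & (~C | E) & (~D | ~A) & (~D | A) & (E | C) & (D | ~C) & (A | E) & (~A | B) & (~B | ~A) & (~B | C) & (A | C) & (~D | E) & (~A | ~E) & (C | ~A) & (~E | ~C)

UNSATISFIABLE

Try B = 1.
The clause (~A) is unit, so A = 0.
The clause (~D) is unit, so D = 0.
The clause (~C) is unit, so C = 0.
But (C) is also a unit clause — contradiction.
Backtrack on B: now try B = 0.
The clause (A) is unit, so A = 1.
But (~A) is also a unit clause — contradiction.
Either choice for B ends in contradiction.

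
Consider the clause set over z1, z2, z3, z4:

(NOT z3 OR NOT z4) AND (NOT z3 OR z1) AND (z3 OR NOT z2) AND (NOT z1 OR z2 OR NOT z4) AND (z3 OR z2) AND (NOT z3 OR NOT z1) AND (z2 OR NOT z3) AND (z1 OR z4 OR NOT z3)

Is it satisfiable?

Branch on z3: set z3 = false.
Unit clause (NOT z2) forces z2 = false.
That conflicts with the unit clause (z2).
Undo z3 and try z3 = true.
Unit clause (NOT z4) forces z4 = false.
Unit clause (z1) forces z1 = true.
That conflicts with the unit clause (NOT z1).
Both values of z3 lead to a conflict.
No assignment satisfies every clause.

No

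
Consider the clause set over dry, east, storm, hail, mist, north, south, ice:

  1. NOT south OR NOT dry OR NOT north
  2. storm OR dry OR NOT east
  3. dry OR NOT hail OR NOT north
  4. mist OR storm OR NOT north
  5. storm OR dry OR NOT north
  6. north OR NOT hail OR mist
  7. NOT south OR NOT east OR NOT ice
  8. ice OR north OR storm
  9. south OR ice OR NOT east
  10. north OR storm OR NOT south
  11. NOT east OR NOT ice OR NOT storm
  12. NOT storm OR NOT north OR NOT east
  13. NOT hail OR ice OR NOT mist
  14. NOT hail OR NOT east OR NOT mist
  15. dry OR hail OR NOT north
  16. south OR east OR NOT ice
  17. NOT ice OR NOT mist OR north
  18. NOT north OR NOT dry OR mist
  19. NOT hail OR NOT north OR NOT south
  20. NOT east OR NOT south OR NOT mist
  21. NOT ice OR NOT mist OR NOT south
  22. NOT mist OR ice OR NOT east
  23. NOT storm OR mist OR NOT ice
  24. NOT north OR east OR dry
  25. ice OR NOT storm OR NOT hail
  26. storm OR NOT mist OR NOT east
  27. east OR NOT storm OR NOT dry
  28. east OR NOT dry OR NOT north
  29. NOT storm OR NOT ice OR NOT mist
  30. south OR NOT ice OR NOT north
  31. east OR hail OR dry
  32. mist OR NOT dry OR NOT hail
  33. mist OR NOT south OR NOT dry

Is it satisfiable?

Suppose south = true.
Suppose dry = false.
Suppose storm = true.
Suppose hail = false.
Unit clause (NOT north) forces north = false.
Unit clause (east) forces east = true.
Unit clause (NOT ice) forces ice = false.
Unit clause (NOT mist) forces mist = false.
Every clause now holds.
A satisfying assignment: dry: false,  east: true,  storm: true,  hail: false,  mist: false,  north: false,  south: true,  ice: false.

Yes, satisfiable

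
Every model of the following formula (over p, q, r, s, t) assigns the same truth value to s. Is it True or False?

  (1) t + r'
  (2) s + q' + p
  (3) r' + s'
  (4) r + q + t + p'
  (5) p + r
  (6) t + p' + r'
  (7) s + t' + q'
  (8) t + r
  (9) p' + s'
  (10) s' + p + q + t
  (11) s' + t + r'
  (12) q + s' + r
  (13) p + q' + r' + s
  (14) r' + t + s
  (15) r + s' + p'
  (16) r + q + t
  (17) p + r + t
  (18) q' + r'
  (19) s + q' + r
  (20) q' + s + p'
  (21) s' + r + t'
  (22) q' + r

Suppose s = 1.
From the singleton clause (r'), r = 0.
From the singleton clause (p), p = 1.
Now (p') is unsatisfied and unit — conflict.
So every satisfying assignment has s = False.

False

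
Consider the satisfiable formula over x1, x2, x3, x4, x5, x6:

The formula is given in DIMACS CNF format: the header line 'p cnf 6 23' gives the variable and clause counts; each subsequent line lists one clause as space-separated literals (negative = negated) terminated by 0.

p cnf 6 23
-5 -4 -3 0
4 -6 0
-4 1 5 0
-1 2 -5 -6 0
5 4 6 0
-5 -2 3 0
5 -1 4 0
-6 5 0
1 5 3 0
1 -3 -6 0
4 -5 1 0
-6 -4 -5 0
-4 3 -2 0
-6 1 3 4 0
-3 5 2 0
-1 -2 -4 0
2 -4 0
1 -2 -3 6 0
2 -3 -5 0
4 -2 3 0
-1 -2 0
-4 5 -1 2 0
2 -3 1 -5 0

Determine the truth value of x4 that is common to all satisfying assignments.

Suppose x4 = True.
Unit clause (x2) forces x2 = True.
Unit clause (x3) forces x3 = True.
Unit clause (¬x5) forces x5 = False.
Unit clause (x1) forces x1 = True.
Now (¬x1) is unsatisfied and unit — conflict.
So every satisfying assignment has x4 = False.

False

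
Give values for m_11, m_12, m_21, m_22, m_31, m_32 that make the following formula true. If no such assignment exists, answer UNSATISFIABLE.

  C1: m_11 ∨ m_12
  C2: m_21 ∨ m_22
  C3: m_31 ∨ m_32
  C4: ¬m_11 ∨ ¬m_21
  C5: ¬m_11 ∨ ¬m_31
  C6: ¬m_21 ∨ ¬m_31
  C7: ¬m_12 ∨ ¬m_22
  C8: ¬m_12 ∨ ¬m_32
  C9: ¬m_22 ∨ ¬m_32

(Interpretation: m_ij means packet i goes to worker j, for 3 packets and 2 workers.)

Try m_11 = True.
(¬m_21) alone gives m_21 = False.
(m_22) alone gives m_22 = True.
(¬m_31) alone gives m_31 = False.
(m_32) alone gives m_32 = True.
But (¬m_32) is also a unit clause — contradiction.
So m_11 must be the other value — set m_11 = False.
(m_12) alone gives m_12 = True.
(¬m_22) alone gives m_22 = False.
(m_21) alone gives m_21 = True.
(¬m_31) alone gives m_31 = False.
(m_32) alone gives m_32 = True.
But (¬m_32) is also a unit clause — contradiction.
Both values of m_11 lead to a conflict.

UNSATISFIABLE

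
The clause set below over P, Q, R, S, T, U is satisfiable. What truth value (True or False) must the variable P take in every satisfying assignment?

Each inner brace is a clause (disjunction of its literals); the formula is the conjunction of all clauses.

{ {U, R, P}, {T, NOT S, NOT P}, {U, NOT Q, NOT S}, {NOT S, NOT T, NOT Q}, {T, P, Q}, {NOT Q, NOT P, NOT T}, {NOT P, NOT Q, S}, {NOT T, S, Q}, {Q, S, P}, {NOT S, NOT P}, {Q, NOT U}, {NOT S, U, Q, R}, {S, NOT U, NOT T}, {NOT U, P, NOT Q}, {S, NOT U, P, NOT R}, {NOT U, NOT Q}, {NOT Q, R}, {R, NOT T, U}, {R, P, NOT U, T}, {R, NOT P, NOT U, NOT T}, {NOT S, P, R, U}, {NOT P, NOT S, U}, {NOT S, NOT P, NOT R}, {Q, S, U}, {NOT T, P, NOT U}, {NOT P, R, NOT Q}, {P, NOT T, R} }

False

Suppose P = true.
The clause (NOT S) is unit, so S = false.
The clause (NOT Q) is unit, so Q = false.
The clause (NOT T) is unit, so T = false.
The clause (NOT U) is unit, so U = false.
But (U) is also a unit clause — contradiction.
So every satisfying assignment has P = False.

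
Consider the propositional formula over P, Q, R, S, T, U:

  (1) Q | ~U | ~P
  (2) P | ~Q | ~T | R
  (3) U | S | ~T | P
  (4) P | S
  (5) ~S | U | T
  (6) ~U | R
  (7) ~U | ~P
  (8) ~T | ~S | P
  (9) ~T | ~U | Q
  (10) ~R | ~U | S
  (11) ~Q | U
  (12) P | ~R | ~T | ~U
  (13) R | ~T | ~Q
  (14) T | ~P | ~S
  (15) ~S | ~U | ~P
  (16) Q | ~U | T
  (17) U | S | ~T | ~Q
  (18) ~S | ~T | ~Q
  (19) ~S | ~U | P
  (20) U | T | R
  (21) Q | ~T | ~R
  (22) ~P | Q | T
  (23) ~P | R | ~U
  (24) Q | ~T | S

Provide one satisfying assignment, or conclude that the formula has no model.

Case P = 1:
From the singleton clause (~U), U = 0.
From the singleton clause (~Q), Q = 0.
From the singleton clause (T), T = 1.
From the singleton clause (~R), R = 0.
From the singleton clause (S), S = 1.
This assignment satisfies each clause.

P ↦ 1, Q ↦ 0, R ↦ 0, S ↦ 1, T ↦ 1, U ↦ 0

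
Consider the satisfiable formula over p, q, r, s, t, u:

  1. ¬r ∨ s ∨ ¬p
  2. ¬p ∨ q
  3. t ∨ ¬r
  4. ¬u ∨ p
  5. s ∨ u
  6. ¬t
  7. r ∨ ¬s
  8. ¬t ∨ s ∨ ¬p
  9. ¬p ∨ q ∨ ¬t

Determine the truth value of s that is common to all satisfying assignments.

False

Suppose s = True.
The clause (¬t) is unit, so t = False.
The clause (¬r) is unit, so r = False.
That conflicts with the unit clause (r).
So every satisfying assignment has s = False.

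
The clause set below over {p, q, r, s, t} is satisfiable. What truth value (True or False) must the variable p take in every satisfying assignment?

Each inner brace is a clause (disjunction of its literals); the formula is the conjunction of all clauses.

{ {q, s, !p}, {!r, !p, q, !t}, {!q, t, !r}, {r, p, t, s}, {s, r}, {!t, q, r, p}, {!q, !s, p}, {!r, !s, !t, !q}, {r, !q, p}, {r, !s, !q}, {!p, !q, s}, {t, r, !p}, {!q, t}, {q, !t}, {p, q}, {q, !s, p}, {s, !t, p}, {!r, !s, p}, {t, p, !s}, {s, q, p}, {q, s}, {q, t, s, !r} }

True

Suppose p = false.
The clause (q) is unit, so q = true.
The clause (!s) is unit, so s = false.
The clause (r) is unit, so r = true.
The clause (t) is unit, so t = true.
But (!t) is also a unit clause — contradiction.
So every satisfying assignment has p = True.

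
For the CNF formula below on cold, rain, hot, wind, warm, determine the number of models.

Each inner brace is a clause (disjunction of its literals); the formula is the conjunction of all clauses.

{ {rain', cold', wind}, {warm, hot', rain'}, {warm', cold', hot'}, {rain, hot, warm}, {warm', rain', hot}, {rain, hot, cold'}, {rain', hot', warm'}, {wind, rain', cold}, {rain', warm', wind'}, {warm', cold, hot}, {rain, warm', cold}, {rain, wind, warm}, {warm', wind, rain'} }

There are 2^5 = 32 truth assignments over (cold, rain, hot, wind, warm).
Split on rain. With rain = 1, the clauses containing rain are satisfied and rain' drops from the rest; 2 of the 2^4 = 16 assignments to the other variables satisfy what remains.
With rain = 0, by the same count on the reduced clause set, 2 assignments work.
(One model: cold=F, rain=F, hot=T, wind=T, warm=F.)
Total: 2 + 2 = 4.

4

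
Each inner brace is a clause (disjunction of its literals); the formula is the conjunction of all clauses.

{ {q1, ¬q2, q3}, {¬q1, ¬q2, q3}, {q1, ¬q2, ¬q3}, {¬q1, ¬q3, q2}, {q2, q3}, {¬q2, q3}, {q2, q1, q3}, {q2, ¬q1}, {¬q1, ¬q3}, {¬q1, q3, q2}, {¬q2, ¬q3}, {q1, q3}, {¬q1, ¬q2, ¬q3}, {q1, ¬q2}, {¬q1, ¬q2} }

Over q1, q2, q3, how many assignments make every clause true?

1

There are 2^3 = 8 truth assignments over (q1, q2, q3).
Check each against the 15 clauses (columns in the order q1, q2, q3):
  F F F  ✗ fails (q2 ∨ q3)
  F F T  ✓ satisfies all
  F T F  ✗ fails (q1 ∨ ¬q2 ∨ q3)
  F T T  ✗ fails (q1 ∨ ¬q2 ∨ ¬q3)
  T F F  ✗ fails (q2 ∨ q3)
  T F T  ✗ fails (¬q1 ∨ ¬q3 ∨ q2)
  T T F  ✗ fails (¬q1 ∨ ¬q2 ∨ q3)
  T T T  ✗ fails (¬q1 ∨ ¬q3)
1 of the 8 rows is a model.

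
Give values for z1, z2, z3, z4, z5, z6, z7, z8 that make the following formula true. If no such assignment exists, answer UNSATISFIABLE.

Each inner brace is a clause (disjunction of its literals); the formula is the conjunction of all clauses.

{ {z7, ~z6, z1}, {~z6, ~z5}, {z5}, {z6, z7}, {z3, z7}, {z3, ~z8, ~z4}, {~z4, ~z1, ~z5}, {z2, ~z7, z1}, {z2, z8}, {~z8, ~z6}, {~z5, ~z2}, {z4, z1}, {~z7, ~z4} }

z1=1, z2=0, z3=0, z4=0, z5=1, z6=0, z7=1, z8=1

From the singleton clause (z5), z5 = 1.
From the singleton clause (~z6), z6 = 0.
From the singleton clause (z7), z7 = 1.
From the singleton clause (~z2), z2 = 0.
From the singleton clause (z1), z1 = 1.
From the singleton clause (~z4), z4 = 0.
From the singleton clause (z8), z8 = 1.
Every clause is now satisfied; z3 is unconstrained.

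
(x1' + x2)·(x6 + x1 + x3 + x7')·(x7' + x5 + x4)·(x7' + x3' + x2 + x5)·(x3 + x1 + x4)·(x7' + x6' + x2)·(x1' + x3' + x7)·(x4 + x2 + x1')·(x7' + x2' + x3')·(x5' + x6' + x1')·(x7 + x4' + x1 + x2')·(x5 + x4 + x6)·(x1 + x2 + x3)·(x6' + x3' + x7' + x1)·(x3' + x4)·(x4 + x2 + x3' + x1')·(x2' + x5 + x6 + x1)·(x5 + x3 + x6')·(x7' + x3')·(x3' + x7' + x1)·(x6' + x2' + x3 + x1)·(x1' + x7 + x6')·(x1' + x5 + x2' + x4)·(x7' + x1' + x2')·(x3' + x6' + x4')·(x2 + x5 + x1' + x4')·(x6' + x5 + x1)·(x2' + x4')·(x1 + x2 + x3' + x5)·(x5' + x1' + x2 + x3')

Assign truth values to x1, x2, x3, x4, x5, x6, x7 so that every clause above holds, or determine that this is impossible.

x1=0,  x2=0,  x3=1,  x4=1,  x5=1,  x6=0,  x7=0

Branch on x1: set x1 = 0.
Branch on x3: set x3 = 1.
(x4) alone gives x4 = 1.
(x7') alone gives x7 = 0.
(x2') alone gives x2 = 0.
(x6') alone gives x6 = 0.
(x5) alone gives x5 = 1.
Every clause now holds.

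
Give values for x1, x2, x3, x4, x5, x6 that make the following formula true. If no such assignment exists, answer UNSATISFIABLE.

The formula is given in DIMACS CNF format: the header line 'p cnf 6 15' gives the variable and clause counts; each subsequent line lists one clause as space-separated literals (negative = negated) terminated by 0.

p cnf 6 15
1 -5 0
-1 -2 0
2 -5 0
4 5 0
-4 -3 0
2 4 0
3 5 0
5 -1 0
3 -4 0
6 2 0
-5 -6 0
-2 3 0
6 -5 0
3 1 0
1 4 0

Case x1 = True:
From the singleton clause (¬x2), x2 = False.
From the singleton clause (¬x5), x5 = False.
But (x5) is also a unit clause — contradiction.
That branch fails; take x1 = False instead.
From the singleton clause (¬x5), x5 = False.
From the singleton clause (x4), x4 = True.
From the singleton clause (¬x3), x3 = False.
But (x3) is also a unit clause — contradiction.
Neither x1 = True nor x1 = False works.

UNSATISFIABLE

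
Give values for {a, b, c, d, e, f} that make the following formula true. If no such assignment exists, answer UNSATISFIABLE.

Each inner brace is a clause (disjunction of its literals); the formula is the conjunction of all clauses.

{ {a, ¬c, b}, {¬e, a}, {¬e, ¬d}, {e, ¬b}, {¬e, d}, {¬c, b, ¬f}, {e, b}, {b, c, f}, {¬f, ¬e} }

UNSATISFIABLE

Try e = False.
Unit clause (¬b) forces b = False.
Now (b) is unsatisfied and unit — conflict.
Undo e and try e = True.
Unit clause (a) forces a = True.
Unit clause (¬d) forces d = False.
Now (d) is unsatisfied and unit — conflict.
Neither e = True nor e = False works.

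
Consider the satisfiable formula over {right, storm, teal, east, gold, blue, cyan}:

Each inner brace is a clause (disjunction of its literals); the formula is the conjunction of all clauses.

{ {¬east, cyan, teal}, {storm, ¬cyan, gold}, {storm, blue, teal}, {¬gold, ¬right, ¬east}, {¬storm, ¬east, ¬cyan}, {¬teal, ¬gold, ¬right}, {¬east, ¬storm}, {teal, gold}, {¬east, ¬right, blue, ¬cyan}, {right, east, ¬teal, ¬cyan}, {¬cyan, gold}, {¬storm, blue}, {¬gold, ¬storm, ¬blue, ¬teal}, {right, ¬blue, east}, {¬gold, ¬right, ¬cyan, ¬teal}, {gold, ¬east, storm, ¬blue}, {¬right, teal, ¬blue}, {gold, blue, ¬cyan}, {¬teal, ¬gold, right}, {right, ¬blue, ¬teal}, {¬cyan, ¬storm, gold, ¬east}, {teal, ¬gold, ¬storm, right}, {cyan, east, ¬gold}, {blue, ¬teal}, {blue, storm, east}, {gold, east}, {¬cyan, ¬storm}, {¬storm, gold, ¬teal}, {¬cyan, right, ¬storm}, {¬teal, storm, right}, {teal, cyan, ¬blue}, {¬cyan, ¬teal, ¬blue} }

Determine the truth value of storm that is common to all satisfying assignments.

False

Suppose storm = True.
Unit clause (¬east) forces east = False.
Unit clause (blue) forces blue = True.
Unit clause (right) forces right = True.
Unit clause (teal) forces teal = True.
Unit clause (¬gold) forces gold = False.
That conflicts with the unit clause (gold).
So every satisfying assignment has storm = False.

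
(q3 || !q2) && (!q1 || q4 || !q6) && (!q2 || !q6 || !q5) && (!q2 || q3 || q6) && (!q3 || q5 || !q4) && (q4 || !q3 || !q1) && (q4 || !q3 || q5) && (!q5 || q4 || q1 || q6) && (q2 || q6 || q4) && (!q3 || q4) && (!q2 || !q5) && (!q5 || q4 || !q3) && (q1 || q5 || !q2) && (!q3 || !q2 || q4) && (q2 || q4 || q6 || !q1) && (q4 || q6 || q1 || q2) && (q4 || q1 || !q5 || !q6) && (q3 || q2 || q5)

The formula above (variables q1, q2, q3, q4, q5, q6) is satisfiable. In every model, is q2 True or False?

False

Suppose q2 = true.
Unit clause (q3) forces q3 = true.
Unit clause (q4) forces q4 = true.
Unit clause (q5) forces q5 = true.
That conflicts with the unit clause (!q5).
So every satisfying assignment has q2 = False.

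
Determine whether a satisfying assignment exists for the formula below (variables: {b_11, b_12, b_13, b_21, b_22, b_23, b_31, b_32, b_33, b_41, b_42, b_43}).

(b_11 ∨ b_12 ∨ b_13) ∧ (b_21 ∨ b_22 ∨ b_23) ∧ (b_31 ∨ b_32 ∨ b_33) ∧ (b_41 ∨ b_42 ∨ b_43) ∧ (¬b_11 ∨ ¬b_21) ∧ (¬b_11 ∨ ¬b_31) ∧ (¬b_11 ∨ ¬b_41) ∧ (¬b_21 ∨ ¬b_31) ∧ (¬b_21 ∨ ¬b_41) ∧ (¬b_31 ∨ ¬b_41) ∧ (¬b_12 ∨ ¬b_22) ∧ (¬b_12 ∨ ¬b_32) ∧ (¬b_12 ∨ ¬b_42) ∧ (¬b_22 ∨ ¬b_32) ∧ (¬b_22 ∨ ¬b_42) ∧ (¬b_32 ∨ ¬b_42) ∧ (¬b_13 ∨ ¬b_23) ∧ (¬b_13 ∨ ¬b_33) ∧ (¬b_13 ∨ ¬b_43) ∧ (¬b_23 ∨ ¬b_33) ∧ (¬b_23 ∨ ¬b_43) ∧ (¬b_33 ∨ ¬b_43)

Unsatisfiable

Branch on b_11: set b_11 = False.
Branch on b_12: set b_12 = True.
Unit clause (¬b_22) forces b_22 = False.
Unit clause (¬b_32) forces b_32 = False.
Unit clause (¬b_42) forces b_42 = False.
Branch on b_21: set b_21 = True.
Unit clause (¬b_31) forces b_31 = False.
Unit clause (b_33) forces b_33 = True.
Unit clause (¬b_41) forces b_41 = False.
Unit clause (b_43) forces b_43 = True.
That conflicts with the unit clause (¬b_43).
So b_21 must be the other value — set b_21 = False.
Unit clause (b_23) forces b_23 = True.
Unit clause (¬b_13) forces b_13 = False.
Unit clause (¬b_33) forces b_33 = False.
Unit clause (b_31) forces b_31 = True.
Unit clause (¬b_41) forces b_41 = False.
Unit clause (b_43) forces b_43 = True.
That conflicts with the unit clause (¬b_43).
Neither b_21 = True nor b_21 = False works.
So b_12 must be the other value — set b_12 = False.
Unit clause (b_13) forces b_13 = True.
Unit clause (¬b_23) forces b_23 = False.
Unit clause (¬b_33) forces b_33 = False.
Unit clause (¬b_43) forces b_43 = False.
Branch on b_21: set b_21 = True.
Unit clause (¬b_31) forces b_31 = False.
Unit clause (b_32) forces b_32 = True.
Unit clause (¬b_41) forces b_41 = False.
Unit clause (b_42) forces b_42 = True.
That conflicts with the unit clause (¬b_42).
So b_21 must be the other value — set b_21 = False.
Unit clause (b_22) forces b_22 = True.
Unit clause (¬b_32) forces b_32 = False.
Unit clause (b_31) forces b_31 = True.
Unit clause (¬b_41) forces b_41 = False.
Unit clause (b_42) forces b_42 = True.
That conflicts with the unit clause (¬b_42).
Neither b_21 = True nor b_21 = False works.
Neither b_12 = True nor b_12 = False works.
So b_11 must be the other value — set b_11 = True.
Unit clause (¬b_21) forces b_21 = False.
Unit clause (¬b_31) forces b_31 = False.
Unit clause (¬b_41) forces b_41 = False.
Branch on b_22: set b_22 = True.
Unit clause (¬b_12) forces b_12 = False.
Unit clause (¬b_32) forces b_32 = False.
Unit clause (b_33) forces b_33 = True.
Unit clause (¬b_42) forces b_42 = False.
Unit clause (b_43) forces b_43 = True.
That conflicts with the unit clause (¬b_43).
So b_22 must be the other value — set b_22 = False.
Unit clause (b_23) forces b_23 = True.
Unit clause (¬b_13) forces b_13 = False.
Unit clause (¬b_33) forces b_33 = False.
Unit clause (b_32) forces b_32 = True.
Unit clause (¬b_12) forces b_12 = False.
Unit clause (¬b_42) forces b_42 = False.
Unit clause (b_43) forces b_43 = True.
That conflicts with the unit clause (¬b_43).
Neither b_22 = True nor b_22 = False works.
Neither b_11 = True nor b_11 = False works.
No assignment satisfies every clause.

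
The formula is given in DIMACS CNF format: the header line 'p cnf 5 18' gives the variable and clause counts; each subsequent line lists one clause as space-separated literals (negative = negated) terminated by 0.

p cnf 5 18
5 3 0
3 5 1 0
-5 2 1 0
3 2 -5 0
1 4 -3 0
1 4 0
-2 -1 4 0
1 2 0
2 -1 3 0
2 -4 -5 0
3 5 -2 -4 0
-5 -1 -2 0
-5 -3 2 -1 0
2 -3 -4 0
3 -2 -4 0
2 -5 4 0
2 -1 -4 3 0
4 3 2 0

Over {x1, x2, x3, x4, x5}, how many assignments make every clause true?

4

There are 2^5 = 32 truth assignments over (x1, x2, x3, x4, x5).
Split on x1. With x1 = True, the clauses containing x1 are satisfied and ¬x1 drops from the rest; 2 of the 2^4 = 16 assignments to the other variables satisfy what remains.
With x1 = False, by the same count on the reduced clause set, 2 assignments work.
(One model: x1=F, x2=T, x3=T, x4=T, x5=F.)
Total: 2 + 2 = 4.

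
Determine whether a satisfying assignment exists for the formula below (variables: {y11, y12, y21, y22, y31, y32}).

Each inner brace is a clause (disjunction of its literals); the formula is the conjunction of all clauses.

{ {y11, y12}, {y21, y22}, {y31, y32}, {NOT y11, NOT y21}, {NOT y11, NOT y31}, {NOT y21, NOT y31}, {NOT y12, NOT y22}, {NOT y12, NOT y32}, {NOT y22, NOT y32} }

Case y11 = true:
Unit clause (NOT y21) forces y21 = false.
Unit clause (y22) forces y22 = true.
Unit clause (NOT y31) forces y31 = false.
Unit clause (y32) forces y32 = true.
That conflicts with the unit clause (NOT y32).
Backtrack on y11: now try y11 = false.
Unit clause (y12) forces y12 = true.
Unit clause (NOT y22) forces y22 = false.
Unit clause (y21) forces y21 = true.
Unit clause (NOT y31) forces y31 = false.
Unit clause (y32) forces y32 = true.
That conflicts with the unit clause (NOT y32).
Either choice for y11 ends in contradiction.
No assignment satisfies every clause.

No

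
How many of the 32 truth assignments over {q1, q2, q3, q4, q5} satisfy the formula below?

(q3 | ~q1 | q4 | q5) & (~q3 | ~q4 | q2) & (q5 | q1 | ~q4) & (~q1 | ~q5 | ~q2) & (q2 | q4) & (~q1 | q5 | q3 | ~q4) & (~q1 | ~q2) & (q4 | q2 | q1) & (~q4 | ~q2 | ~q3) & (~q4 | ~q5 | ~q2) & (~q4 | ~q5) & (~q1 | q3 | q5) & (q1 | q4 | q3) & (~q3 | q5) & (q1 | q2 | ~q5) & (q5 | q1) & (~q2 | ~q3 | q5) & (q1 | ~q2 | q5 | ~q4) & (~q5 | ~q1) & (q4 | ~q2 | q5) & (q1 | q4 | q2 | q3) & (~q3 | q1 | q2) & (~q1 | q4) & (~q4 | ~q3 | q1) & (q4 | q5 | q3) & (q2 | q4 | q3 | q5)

1

There are 2^5 = 32 truth assignments over (q1, q2, q3, q4, q5).
Split on q2. With q2 = 1, the clauses containing q2 are satisfied and ~q2 drops from the rest; 1 of the 2^4 = 16 assignments to the other variables satisfy what remains.
With q2 = 0, by the same count on the reduced clause set, 0 assignments work.
(One model: q1=F, q2=T, q3=T, q4=F, q5=T.)
Total: 1 + 0 = 1.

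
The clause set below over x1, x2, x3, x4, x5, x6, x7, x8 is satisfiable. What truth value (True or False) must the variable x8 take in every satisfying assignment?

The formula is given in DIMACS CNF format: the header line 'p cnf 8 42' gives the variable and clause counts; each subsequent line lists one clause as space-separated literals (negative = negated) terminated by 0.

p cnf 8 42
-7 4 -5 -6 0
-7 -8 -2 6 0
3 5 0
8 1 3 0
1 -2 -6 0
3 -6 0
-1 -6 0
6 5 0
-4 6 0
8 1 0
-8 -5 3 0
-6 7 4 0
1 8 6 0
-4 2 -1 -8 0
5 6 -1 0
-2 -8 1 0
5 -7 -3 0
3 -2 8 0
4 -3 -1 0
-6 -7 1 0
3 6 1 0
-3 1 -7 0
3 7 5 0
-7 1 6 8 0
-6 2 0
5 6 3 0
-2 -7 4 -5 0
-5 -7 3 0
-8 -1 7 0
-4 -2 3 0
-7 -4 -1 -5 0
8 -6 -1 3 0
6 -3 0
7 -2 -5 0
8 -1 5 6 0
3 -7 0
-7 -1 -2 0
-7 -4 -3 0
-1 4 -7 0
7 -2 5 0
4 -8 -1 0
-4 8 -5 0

Suppose x8 = True.
Try x3 = True.
(x6) alone gives x6 = True.
(¬x1) alone gives x1 = False.
(¬x2) alone gives x2 = False.
That conflicts with the unit clause (x2).
That branch fails; take x3 = False instead.
(x5) alone gives x5 = True.
That conflicts with the unit clause (¬x5).
Neither x3 = True nor x3 = False works.
So every satisfying assignment has x8 = False.

False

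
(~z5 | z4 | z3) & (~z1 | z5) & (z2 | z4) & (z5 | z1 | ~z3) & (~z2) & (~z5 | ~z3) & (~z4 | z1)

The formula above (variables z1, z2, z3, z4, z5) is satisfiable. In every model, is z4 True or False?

True

Suppose z4 = 0.
(z2) alone gives z2 = 1.
But (~z2) is also a unit clause — contradiction.
So every satisfying assignment has z4 = True.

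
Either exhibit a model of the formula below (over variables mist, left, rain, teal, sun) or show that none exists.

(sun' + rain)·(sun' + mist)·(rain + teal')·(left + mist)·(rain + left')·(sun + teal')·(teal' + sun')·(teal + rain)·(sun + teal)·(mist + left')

mist=1, left=1, rain=1, teal=0, sun=1

Branch on sun: set sun = 1.
(rain) alone gives rain = 1.
(mist) alone gives mist = 1.
(teal') alone gives teal = 0.
Every clause is now satisfied; left is unconstrained.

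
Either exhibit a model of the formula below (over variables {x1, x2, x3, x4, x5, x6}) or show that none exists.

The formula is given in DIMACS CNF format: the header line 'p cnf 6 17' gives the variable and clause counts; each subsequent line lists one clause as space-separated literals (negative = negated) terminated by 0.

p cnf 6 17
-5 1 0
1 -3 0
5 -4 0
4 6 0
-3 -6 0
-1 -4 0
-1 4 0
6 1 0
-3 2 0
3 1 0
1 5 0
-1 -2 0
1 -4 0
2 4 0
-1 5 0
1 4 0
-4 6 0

UNSATISFIABLE

Suppose x5 = False.
The clause (¬x4) is unit, so x4 = False.
The clause (x6) is unit, so x6 = True.
The clause (¬x3) is unit, so x3 = False.
The clause (¬x1) is unit, so x1 = False.
But (x1) is also a unit clause — contradiction.
So x5 must be the other value — set x5 = True.
The clause (x1) is unit, so x1 = True.
The clause (¬x4) is unit, so x4 = False.
But (x4) is also a unit clause — contradiction.
Neither x5 = True nor x5 = False works.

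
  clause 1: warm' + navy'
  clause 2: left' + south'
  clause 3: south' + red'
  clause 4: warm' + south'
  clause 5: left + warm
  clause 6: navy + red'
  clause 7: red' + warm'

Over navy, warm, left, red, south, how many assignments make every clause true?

5

There are 2^5 = 32 truth assignments over (navy, warm, left, red, south).
Split on warm. With warm = 1, the clauses containing warm are satisfied and warm' drops from the rest; 2 of the 2^4 = 16 assignments to the other variables satisfy what remains.
With warm = 0, by the same count on the reduced clause set, 3 assignments work.
Total: 2 + 3 = 5.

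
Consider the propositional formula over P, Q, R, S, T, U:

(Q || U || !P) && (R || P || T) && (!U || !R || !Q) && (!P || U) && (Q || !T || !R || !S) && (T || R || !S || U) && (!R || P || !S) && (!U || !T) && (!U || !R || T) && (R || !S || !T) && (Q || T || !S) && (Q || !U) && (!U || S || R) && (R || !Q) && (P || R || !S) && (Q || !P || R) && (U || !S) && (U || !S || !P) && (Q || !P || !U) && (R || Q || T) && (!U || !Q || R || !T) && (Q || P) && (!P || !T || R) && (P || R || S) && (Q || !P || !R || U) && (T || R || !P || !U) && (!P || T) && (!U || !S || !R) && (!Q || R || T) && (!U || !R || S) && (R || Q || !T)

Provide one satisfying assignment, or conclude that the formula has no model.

Branch on P: set P = false.
(Q) alone gives Q = true.
(R) alone gives R = true.
(!U) alone gives U = false.
(!S) alone gives S = false.
All clauses hold; T can take either value.

P: false, Q: true, R: true, S: false, T: false, U: false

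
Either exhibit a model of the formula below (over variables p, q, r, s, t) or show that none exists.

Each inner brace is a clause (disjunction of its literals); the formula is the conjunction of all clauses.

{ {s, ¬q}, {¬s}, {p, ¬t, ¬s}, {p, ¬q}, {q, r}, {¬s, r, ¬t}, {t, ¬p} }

The clause (¬s) is unit, so s = False.
The clause (¬q) is unit, so q = False.
The clause (r) is unit, so r = True.
Case t = True:
Every clause is now satisfied; p is unconstrained.

p=True, q=False, r=True, s=False, t=True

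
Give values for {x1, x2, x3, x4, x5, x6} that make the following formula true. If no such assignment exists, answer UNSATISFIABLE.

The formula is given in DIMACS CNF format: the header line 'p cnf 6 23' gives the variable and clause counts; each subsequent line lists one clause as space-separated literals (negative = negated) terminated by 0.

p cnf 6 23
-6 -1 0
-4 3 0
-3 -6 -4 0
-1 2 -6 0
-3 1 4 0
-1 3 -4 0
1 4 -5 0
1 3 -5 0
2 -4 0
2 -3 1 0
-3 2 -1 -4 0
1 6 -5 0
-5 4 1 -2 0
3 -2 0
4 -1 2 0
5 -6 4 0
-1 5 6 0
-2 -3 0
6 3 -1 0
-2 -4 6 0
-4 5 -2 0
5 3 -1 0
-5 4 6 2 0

Case x6 = False:
Case x4 = False:
Case x3 = False:
The clause (¬x2) is unit, so x2 = False.
The clause (¬x1) is unit, so x1 = False.
The clause (¬x5) is unit, so x5 = False.
Every clause now holds.

x1: False, x2: False, x3: False, x4: False, x5: False, x6: False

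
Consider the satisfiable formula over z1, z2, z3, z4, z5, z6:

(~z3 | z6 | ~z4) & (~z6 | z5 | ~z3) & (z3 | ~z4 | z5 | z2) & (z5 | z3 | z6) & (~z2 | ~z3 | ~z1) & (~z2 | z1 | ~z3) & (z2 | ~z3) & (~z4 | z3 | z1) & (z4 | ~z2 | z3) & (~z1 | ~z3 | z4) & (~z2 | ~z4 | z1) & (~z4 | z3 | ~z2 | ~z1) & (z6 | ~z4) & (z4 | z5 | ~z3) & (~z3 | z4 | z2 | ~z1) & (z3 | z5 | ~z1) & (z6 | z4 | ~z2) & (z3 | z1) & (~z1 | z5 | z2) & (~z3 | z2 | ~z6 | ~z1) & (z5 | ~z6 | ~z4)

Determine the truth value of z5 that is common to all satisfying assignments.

Suppose z5 = 0.
Case z6 = 0:
Unit clause (z3) forces z3 = 1.
Unit clause (~z4) forces z4 = 0.
Now (z4) is unsatisfied and unit — conflict.
So z6 must be the other value — set z6 = 1.
Unit clause (~z3) forces z3 = 0.
Unit clause (~z1) forces z1 = 0.
Now (z1) is unsatisfied and unit — conflict.
Neither z6 = 1 nor z6 = 0 works.
So every satisfying assignment has z5 = True.

True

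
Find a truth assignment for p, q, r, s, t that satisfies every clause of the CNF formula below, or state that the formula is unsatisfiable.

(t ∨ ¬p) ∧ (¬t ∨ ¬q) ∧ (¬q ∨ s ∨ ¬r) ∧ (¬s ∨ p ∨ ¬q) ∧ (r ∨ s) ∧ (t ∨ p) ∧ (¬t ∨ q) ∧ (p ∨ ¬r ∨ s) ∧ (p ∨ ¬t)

UNSATISFIABLE

Suppose t = True.
The clause (¬q) is unit, so q = False.
But (q) is also a unit clause — contradiction.
That branch fails; take t = False instead.
The clause (¬p) is unit, so p = False.
But (p) is also a unit clause — contradiction.
Either choice for t ends in contradiction.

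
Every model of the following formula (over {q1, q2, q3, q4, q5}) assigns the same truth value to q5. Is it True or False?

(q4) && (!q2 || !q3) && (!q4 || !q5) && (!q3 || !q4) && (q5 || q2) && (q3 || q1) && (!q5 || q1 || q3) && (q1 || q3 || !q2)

False

Suppose q5 = true.
From the singleton clause (q4), q4 = true.
Now (!q4) is unsatisfied and unit — conflict.
So every satisfying assignment has q5 = False.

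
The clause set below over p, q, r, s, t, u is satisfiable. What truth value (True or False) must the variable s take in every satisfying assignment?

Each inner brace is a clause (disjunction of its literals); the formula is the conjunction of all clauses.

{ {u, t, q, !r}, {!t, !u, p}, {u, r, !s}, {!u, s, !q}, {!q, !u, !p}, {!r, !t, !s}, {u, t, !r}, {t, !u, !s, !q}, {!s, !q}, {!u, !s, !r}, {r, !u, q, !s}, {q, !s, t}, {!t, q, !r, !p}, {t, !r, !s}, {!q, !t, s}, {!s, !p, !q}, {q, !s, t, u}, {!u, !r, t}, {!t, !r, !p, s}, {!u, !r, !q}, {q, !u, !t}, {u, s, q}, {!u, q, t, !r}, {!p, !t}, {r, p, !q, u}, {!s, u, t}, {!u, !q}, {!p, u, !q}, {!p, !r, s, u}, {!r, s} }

False

Suppose s = true.
The clause (!q) is unit, so q = false.
The clause (t) is unit, so t = true.
The clause (!r) is unit, so r = false.
The clause (u) is unit, so u = true.
That conflicts with the unit clause (!u).
So every satisfying assignment has s = False.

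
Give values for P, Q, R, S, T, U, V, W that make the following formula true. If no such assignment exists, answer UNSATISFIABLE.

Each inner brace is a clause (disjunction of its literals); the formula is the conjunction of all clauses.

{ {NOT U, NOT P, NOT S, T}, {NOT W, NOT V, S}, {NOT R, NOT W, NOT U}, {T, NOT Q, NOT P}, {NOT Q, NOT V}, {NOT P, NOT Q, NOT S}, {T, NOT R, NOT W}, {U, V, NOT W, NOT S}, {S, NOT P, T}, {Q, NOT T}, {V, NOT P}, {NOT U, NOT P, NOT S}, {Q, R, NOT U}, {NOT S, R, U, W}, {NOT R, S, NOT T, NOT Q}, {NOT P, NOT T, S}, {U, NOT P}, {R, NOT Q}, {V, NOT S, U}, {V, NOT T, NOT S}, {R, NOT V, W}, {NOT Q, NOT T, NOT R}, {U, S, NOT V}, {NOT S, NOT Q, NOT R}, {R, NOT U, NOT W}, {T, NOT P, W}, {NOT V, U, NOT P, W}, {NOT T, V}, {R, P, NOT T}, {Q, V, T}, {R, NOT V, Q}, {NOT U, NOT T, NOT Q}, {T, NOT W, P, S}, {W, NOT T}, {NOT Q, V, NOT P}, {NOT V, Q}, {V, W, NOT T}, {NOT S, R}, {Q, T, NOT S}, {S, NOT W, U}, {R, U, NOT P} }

Case Q = true:
Unit clause (NOT V) forces V = false.
Unit clause (NOT P) forces P = false.
Unit clause (R) forces R = true.
Unit clause (NOT T) forces T = false.
Unit clause (NOT W) forces W = false.
Unit clause (NOT S) forces S = false.
No clause remains; U is free.

P=false,  Q=true,  R=true,  S=false,  T=false,  U=true,  V=false,  W=false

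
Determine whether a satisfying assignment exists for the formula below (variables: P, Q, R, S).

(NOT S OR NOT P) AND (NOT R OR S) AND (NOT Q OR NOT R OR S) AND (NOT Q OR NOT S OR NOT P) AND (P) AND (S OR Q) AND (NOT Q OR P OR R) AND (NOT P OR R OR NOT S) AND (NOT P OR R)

No

The clause (P) is unit, so P = true.
The clause (NOT S) is unit, so S = false.
The clause (NOT R) is unit, so R = false.
But (R) is also a unit clause — contradiction.
No assignment satisfies every clause.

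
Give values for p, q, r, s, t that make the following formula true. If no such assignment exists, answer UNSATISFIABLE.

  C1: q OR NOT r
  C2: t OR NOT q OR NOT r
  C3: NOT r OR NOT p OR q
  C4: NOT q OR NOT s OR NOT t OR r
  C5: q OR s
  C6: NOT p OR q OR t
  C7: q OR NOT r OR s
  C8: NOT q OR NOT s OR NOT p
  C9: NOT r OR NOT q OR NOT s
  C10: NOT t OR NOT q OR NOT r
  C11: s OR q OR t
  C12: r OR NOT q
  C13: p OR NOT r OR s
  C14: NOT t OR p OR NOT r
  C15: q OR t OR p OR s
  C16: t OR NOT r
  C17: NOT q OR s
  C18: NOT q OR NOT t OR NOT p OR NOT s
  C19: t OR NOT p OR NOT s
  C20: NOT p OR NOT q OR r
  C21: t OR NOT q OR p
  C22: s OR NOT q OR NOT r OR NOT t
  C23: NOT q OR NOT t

p=false, q=false, r=false, s=true, t=false

Try q = false.
From the singleton clause (NOT r), r = false.
From the singleton clause (s), s = true.
Try p = false.
All clauses hold; t can take either value.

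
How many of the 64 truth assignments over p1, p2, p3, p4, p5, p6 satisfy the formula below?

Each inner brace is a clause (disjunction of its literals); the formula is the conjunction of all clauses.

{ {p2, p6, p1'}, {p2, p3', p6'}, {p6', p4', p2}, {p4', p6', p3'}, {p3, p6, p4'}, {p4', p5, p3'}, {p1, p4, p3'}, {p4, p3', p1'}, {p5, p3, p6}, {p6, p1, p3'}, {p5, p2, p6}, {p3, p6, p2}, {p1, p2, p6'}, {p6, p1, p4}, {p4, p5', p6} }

There are 2^6 = 64 truth assignments over (p1, p2, p3, p4, p5, p6).
Split on p1. With p1 = 1, the clauses containing p1 are satisfied and p1' drops from the rest; 7 of the 2^5 = 32 assignments to the other variables satisfy what remains.
With p1 = 0, by the same count on the reduced clause set, 4 assignments work.
(One model: p1=F, p2=T, p3=F, p4=F, p5=F, p6=T.)
Total: 7 + 4 = 11.

11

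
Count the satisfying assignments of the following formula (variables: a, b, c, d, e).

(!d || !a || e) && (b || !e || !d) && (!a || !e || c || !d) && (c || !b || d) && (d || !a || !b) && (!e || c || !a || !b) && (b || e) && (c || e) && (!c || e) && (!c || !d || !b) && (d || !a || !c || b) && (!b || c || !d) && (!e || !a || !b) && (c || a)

3

There are 2^5 = 32 truth assignments over (a, b, c, d, e).
Split on a. With a = true, the clauses containing a are satisfied and !a drops from the rest; 1 of the 2^4 = 16 assignments to the other variables satisfy what remains.
With a = false, by the same count on the reduced clause set, 2 assignments work.
(One model: a=F, b=F, c=T, d=F, e=T.)
Total: 1 + 2 = 3.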